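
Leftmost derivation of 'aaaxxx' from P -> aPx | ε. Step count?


Derivation: P => aPx => aaPxx => aaaPxxx => aaaxxx
Steps: 4


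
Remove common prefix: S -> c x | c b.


Common prefix: 'c'
Factored: S -> c S', S' -> x | b


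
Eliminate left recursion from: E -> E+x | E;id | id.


Left-recursive alternatives: E+x, E;id; non-recursive: id
Introduce E': E -> idE', E' -> +xE' | ;idE' | ε


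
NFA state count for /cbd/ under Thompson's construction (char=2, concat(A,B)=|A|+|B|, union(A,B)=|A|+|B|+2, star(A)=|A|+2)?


Syntax tree has 3 char leaf(s), 0 union(s), 0 star(s)
chars contribute 3×2 = 6; each union adds +2; each star adds +2
Total: 6 + 0 + 0 = 6 states


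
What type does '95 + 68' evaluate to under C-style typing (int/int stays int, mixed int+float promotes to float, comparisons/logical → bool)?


Operand types: int + int
Rule: mixed int/float promotes to float; int/int stays int
Result type: int


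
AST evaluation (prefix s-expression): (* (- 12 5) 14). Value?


Evaluate inner: (- 12 5) = 7
Evaluate root: (* 7 14) = 98
Result: 98


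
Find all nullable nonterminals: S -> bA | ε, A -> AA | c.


A nonterminal is nullable iff some alternative derives ε (directly, or every symbol in it is nullable)
Nullable: {S}


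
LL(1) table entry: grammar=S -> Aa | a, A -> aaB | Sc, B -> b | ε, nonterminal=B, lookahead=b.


For [B, b]: 'b' ∈ FIRST(b)
Entry: B -> b


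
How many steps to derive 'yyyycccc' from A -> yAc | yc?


Derivation: A => yAc => yyAcc => yyyAccc => yyyycccc
Steps: 4


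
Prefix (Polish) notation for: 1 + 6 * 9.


'*' binds tighter: tree is (+ 1 (* 6 9))
Prefix: + 1 * 6 9


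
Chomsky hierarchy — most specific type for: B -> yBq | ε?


Single nonterminal LHS, but y^n q^n is not regular
Classification: Type 2 (Context-Free)


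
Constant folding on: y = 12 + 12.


12 + 12 = 24 at compile time
Optimized: y = 24


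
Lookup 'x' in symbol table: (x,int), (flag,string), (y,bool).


Lookup 'x' → type int


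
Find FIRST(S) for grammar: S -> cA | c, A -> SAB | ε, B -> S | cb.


Per alternative of S: FIRST(cA) = {c}; FIRST(c) = {c}
FIRST(S) = {c}


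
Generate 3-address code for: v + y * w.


Break into single-operator statements:
t1 = y * w
t2 = v + t1


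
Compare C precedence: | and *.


'*' is multiplicative (level 10); '|' is bitwise OR (level 3)
Higher level binds tighter
'*' has higher precedence than '|'


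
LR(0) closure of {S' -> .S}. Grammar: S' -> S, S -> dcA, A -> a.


Start: S' -> .S
For each item with dot before a nonterminal B, add B -> .γ for every B-production
Closure: [S' -> .S, S -> .dcA]


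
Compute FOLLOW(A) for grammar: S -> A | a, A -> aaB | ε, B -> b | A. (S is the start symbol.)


$ ∈ FOLLOW(S). For each A -> αBβ: add FIRST(β)\{ε} to FOLLOW(B); if β nullable, add FOLLOW(A).
FOLLOW(A) = {$}


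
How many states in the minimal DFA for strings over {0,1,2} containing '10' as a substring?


KMP-style automaton: 2 progress states + 1 absorbing accept = 3
Minimal DFA: 3 states


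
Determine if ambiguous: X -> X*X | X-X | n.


'n*n-n' has two parse trees (no precedence encoded between * and -)
Ambiguous


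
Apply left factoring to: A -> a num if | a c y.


Common prefix: 'a'
Factored: A -> a A', A' -> num if | c y


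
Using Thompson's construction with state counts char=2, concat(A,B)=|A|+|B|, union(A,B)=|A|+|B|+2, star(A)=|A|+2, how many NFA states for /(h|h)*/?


Syntax tree has 2 char leaf(s), 1 union(s), 1 star(s)
chars contribute 2×2 = 4; each union adds +2; each star adds +2
Total: 4 + 2 + 2 = 8 states


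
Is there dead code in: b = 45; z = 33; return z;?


b is assigned but never read
Dead: 'b = 45'


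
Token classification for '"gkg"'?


Pattern: double-quoted sequence
Type: STRING_LITERAL


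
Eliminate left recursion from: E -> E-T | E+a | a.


Left-recursive alternatives: E-T, E+a; non-recursive: a
Introduce E': E -> aE', E' -> -TE' | +aE' | ε


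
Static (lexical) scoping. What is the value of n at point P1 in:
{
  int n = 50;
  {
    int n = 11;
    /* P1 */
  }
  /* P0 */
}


n declared in the same block as P1
n = 11


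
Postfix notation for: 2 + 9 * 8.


* has higher precedence, evaluate 9*8 first
Postfix: 2 9 8 * +


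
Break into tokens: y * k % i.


Scan left to right, longest-match per lexeme
Tokens: ID(y), OP(*), ID(k), OP(%), ID(i)


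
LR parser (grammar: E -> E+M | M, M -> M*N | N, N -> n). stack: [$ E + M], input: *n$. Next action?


'*' can extend M; shift to build M -> M*N
Action: shift


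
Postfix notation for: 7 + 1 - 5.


Left to right (same or higher precedence on left)
Postfix: 7 1 + 5 -


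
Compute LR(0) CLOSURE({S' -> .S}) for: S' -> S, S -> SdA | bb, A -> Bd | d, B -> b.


Start: S' -> .S
For each item with dot before a nonterminal B, add B -> .γ for every B-production
Closure: [S' -> .S, S -> .SdA, S -> .bb]


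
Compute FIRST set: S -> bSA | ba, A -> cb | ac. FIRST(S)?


Per alternative of S: FIRST(bSA) = {b}; FIRST(ba) = {b}
FIRST(S) = {b}


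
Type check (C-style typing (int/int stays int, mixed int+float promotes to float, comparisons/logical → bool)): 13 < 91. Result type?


Operand types: int < int
Rule: comparison yields bool
Result type: bool


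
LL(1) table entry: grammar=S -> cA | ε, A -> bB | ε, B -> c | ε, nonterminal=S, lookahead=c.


For [S, c]: 'c' ∈ FIRST(cA)
Entry: S -> cA


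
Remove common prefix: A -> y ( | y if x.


Common prefix: 'y'
Factored: A -> y A', A' -> ( | if x


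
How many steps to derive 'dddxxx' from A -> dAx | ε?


Derivation: A => dAx => ddAxx => dddAxxx => dddxxx
Steps: 4


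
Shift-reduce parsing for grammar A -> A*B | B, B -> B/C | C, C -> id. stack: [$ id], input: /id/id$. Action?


'id' on top is the handle for C -> id
Action: reduce (C -> id)


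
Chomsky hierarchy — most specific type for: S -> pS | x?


Right-linear: every RHS is a terminal or a terminal followed by one nonterminal
Classification: Type 3 (Regular)


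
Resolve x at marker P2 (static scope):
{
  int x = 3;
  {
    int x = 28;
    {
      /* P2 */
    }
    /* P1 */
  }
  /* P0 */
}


P2's block does not declare x; resolves to the enclosing declaration at depth 1
x = 28


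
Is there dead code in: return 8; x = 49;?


statement follows a return and is unreachable
Dead: 'x = 49'


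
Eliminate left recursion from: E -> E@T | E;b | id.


Left-recursive alternatives: E@T, E;b; non-recursive: id
Introduce E': E -> idE', E' -> @TE' | ;bE' | ε


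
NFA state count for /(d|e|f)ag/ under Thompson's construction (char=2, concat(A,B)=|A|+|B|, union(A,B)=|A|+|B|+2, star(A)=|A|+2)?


Syntax tree has 5 char leaf(s), 2 union(s), 0 star(s)
chars contribute 5×2 = 10; each union adds +2; each star adds +2
Total: 10 + 4 + 0 = 14 states


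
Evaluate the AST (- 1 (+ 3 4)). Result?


Evaluate inner: (+ 3 4) = 7
Evaluate root: (- 1 7) = -6
Result: -6


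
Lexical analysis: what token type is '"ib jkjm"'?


Pattern: double-quoted sequence
Type: STRING_LITERAL


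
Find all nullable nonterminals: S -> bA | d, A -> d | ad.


A nonterminal is nullable iff some alternative derives ε (directly, or every symbol in it is nullable)
Nullable: {}


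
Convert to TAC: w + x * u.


Break into single-operator statements:
t1 = x * u
t2 = w + t1


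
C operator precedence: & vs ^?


'&' is bitwise AND (level 5); '^' is bitwise XOR (level 4)
Higher level binds tighter
'&' has higher precedence than '^'


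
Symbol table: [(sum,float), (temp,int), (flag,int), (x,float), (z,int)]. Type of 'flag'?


Lookup 'flag' → type int


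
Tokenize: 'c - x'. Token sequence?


Scan left to right, longest-match per lexeme
Tokens: ID(c), OP(-), ID(x)


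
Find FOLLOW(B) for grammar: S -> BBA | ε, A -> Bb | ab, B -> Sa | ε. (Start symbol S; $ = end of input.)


$ ∈ FOLLOW(S). For each A -> αBβ: add FIRST(β)\{ε} to FOLLOW(B); if β nullable, add FOLLOW(A).
FOLLOW(B) = {a, b}


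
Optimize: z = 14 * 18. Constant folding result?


14 * 18 = 252 at compile time
Optimized: z = 252


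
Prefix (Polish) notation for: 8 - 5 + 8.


left-to-right (same/higher precedence on left): tree is (+ (- 8 5) 8)
Prefix: + - 8 5 8


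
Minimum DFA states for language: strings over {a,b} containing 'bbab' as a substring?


KMP-style automaton: 4 progress states + 1 absorbing accept = 5
Minimal DFA: 5 states


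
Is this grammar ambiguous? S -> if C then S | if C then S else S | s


dangling else: 'if C then if C then s else s' parses two ways
Ambiguous


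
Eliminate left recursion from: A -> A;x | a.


Left-recursive alternatives: A;x; non-recursive: a
Introduce A': A -> aA', A' -> ;xA' | ε


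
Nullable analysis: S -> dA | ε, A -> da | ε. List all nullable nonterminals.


A nonterminal is nullable iff some alternative derives ε (directly, or every symbol in it is nullable)
Nullable: {A, S}


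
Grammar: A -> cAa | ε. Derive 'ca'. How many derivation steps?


Derivation: A => cAa => ca
Steps: 2


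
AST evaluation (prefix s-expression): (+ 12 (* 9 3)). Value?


Evaluate inner: (* 9 3) = 27
Evaluate root: (+ 12 27) = 39
Result: 39


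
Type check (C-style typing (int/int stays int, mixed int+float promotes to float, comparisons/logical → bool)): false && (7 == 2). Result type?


Operand types: bool && bool
Rule: logical operators take bool operands and yield bool
Result type: bool


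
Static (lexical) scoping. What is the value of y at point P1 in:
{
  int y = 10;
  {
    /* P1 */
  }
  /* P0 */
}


P1's block does not declare y; resolves to the enclosing declaration at depth 0
y = 10


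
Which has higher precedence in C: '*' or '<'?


'*' is multiplicative (level 10); '<' is relational (level 7)
Higher level binds tighter
'*' has higher precedence than '<'


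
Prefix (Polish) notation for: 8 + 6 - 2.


left-to-right (same/higher precedence on left): tree is (- (+ 8 6) 2)
Prefix: - + 8 6 2


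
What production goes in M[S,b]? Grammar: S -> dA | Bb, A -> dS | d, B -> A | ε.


For [S, b]: 'b' ∈ FIRST(Bb)
Entry: S -> Bb


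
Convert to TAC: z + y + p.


Break into single-operator statements:
t1 = z + y
t2 = t1 + p


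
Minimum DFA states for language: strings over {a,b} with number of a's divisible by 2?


Track (count of a) mod 2: states 0..1, accept at 0
Minimal DFA: 2 states


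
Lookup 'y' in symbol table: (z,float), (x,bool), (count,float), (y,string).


Lookup 'y' → type string


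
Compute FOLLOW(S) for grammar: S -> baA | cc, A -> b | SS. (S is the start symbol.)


$ ∈ FOLLOW(S). For each A -> αBβ: add FIRST(β)\{ε} to FOLLOW(B); if β nullable, add FOLLOW(A).
FOLLOW(S) = {$, b, c}


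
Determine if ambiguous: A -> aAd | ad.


balanced a^n…d^n: each string has a unique parse
Unambiguous


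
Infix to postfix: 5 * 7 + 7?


Left to right (same or higher precedence on left)
Postfix: 5 7 * 7 +


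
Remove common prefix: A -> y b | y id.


Common prefix: 'y'
Factored: A -> y A', A' -> b | id


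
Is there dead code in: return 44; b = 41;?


statement follows a return and is unreachable
Dead: 'b = 41'


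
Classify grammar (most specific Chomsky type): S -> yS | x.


Right-linear: every RHS is a terminal or a terminal followed by one nonterminal
Classification: Type 3 (Regular)


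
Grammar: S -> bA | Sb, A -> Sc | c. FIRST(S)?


Per alternative of S: FIRST(bA) = {b}; FIRST(Sb) = {b}
FIRST(S) = {b}


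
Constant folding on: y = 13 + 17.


13 + 17 = 30 at compile time
Optimized: y = 30


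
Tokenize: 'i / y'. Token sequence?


Scan left to right, longest-match per lexeme
Tokens: ID(i), OP(/), ID(y)


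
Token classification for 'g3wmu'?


Pattern: letter/underscore followed by alphanumerics, not a keyword
Type: IDENTIFIER


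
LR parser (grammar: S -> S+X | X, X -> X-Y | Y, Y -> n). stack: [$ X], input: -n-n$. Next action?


shift '-' to continue X -> X-Y
Action: shift


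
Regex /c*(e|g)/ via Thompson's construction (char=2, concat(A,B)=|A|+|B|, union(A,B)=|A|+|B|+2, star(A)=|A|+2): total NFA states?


Syntax tree has 3 char leaf(s), 1 union(s), 1 star(s)
chars contribute 3×2 = 6; each union adds +2; each star adds +2
Total: 6 + 2 + 2 = 10 states


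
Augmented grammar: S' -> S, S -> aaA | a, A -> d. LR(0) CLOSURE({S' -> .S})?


Start: S' -> .S
For each item with dot before a nonterminal B, add B -> .γ for every B-production
Closure: [S' -> .S, S -> .aaA, S -> .a]


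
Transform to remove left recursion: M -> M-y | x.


Left-recursive alternatives: M-y; non-recursive: x
Introduce M': M -> xM', M' -> -yM' | ε


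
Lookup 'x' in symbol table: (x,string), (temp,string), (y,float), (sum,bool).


Lookup 'x' → type string


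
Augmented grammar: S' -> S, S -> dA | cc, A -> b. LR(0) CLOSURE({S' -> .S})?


Start: S' -> .S
For each item with dot before a nonterminal B, add B -> .γ for every B-production
Closure: [S' -> .S, S -> .dA, S -> .cc]


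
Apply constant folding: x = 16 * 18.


16 * 18 = 288 at compile time
Optimized: x = 288


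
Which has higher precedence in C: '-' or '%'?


'%' is multiplicative (level 10); '-' is additive (level 9)
Higher level binds tighter
'%' has higher precedence than '-'


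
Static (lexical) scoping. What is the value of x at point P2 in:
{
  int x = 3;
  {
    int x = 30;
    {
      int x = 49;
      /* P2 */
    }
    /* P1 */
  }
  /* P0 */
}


x declared in the same block as P2
x = 49


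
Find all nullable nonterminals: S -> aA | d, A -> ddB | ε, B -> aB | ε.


A nonterminal is nullable iff some alternative derives ε (directly, or every symbol in it is nullable)
Nullable: {A, B}


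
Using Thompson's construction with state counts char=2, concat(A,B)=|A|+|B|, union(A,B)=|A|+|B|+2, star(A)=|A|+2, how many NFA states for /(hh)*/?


Syntax tree has 2 char leaf(s), 0 union(s), 1 star(s)
chars contribute 2×2 = 4; each union adds +2; each star adds +2
Total: 4 + 0 + 2 = 6 states


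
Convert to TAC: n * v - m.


Break into single-operator statements:
t1 = n * v
t2 = t1 - m


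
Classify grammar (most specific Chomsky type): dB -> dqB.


LHS has context (more than one symbol) and |LHS| ≤ |RHS|
Classification: Type 1 (Context-Sensitive)


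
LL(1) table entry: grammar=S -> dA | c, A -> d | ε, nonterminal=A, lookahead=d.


For [A, d]: 'd' ∈ FIRST(d)
Entry: A -> d


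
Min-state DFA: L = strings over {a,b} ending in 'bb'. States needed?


Track the longest suffix of input matching a prefix of 'bb': 3 classes (prefixes of length 0..2)
Minimal DFA: 3 states


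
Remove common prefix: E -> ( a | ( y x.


Common prefix: '('
Factored: E -> ( E', E' -> a | y x


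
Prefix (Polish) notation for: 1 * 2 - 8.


left-to-right (same/higher precedence on left): tree is (- (* 1 2) 8)
Prefix: - * 1 2 8


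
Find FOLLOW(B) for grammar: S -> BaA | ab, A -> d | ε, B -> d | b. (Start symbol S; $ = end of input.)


$ ∈ FOLLOW(S). For each A -> αBβ: add FIRST(β)\{ε} to FOLLOW(B); if β nullable, add FOLLOW(A).
FOLLOW(B) = {a}


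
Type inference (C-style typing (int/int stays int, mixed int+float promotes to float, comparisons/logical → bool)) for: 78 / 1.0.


Operand types: int / float
Rule: mixed int/float promotes to float; int/int stays int
Result type: float


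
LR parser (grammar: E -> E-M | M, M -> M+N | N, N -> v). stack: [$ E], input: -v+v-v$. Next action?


shift '-' to continue E -> E-M
Action: shift


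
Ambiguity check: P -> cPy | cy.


balanced c^n…y^n: each string has a unique parse
Unambiguous


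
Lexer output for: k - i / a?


Scan left to right, longest-match per lexeme
Tokens: ID(k), OP(-), ID(i), OP(/), ID(a)


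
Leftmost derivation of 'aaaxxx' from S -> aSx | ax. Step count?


Derivation: S => aSx => aaSxx => aaaxxx
Steps: 3


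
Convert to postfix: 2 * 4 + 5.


Left to right (same or higher precedence on left)
Postfix: 2 4 * 5 +


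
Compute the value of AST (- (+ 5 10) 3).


Evaluate inner: (+ 5 10) = 15
Evaluate root: (- 15 3) = 12
Result: 12


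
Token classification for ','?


Pattern: delimiter/punctuation
Type: PUNCTUATION


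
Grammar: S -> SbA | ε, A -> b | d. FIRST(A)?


Per alternative of A: FIRST(b) = {b}; FIRST(d) = {d}
FIRST(A) = {b, d}


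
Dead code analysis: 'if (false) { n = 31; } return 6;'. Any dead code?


condition is constant false, so the whole block is unreachable
Dead: 'if (false) { n = 31; }'


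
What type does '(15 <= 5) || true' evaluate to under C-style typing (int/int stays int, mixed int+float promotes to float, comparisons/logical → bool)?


Operand types: bool || bool
Rule: logical operators take bool operands and yield bool
Result type: bool


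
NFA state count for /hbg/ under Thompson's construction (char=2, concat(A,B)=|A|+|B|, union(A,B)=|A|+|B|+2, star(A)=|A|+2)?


Syntax tree has 3 char leaf(s), 0 union(s), 0 star(s)
chars contribute 3×2 = 6; each union adds +2; each star adds +2
Total: 6 + 0 + 0 = 6 states


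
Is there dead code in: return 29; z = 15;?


statement follows a return and is unreachable
Dead: 'z = 15'


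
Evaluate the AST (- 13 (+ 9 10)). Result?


Evaluate inner: (+ 9 10) = 19
Evaluate root: (- 13 19) = -6
Result: -6


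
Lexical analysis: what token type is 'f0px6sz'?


Pattern: letter/underscore followed by alphanumerics, not a keyword
Type: IDENTIFIER


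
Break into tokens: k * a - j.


Scan left to right, longest-match per lexeme
Tokens: ID(k), OP(*), ID(a), OP(-), ID(j)


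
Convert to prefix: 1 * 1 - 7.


left-to-right (same/higher precedence on left): tree is (- (* 1 1) 7)
Prefix: - * 1 1 7


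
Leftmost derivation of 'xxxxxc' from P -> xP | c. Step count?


Derivation: P => xP => xxP => xxxP => xxxxP => xxxxxP => xxxxxc
Steps: 6


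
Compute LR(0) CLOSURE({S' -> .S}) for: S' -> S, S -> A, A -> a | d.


Start: S' -> .S
For each item with dot before a nonterminal B, add B -> .γ for every B-production
Closure: [S' -> .S, S -> .A, A -> .a, A -> .d]


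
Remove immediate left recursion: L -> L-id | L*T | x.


Left-recursive alternatives: L-id, L*T; non-recursive: x
Introduce L': L -> xL', L' -> -idL' | *TL' | ε


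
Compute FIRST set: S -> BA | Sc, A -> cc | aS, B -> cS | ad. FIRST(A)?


Per alternative of A: FIRST(cc) = {c}; FIRST(aS) = {a}
FIRST(A) = {a, c}


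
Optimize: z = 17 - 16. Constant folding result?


17 - 16 = 1 at compile time
Optimized: z = 1


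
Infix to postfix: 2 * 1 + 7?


Left to right (same or higher precedence on left)
Postfix: 2 1 * 7 +


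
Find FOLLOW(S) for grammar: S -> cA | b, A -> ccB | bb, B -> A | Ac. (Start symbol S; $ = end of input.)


$ ∈ FOLLOW(S). For each A -> αBβ: add FIRST(β)\{ε} to FOLLOW(B); if β nullable, add FOLLOW(A).
FOLLOW(S) = {$}


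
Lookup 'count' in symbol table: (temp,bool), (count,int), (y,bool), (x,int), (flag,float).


Lookup 'count' → type int


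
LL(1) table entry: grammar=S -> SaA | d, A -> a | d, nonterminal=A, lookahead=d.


For [A, d]: 'd' ∈ FIRST(d)
Entry: A -> d


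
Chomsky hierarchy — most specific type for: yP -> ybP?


LHS has context (more than one symbol) and |LHS| ≤ |RHS|
Classification: Type 1 (Context-Sensitive)


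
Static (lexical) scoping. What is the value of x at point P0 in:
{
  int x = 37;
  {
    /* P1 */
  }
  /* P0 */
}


x declared in the same block as P0
x = 37


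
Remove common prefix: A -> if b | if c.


Common prefix: 'if'
Factored: A -> if A', A' -> b | c


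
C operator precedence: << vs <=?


'<<' is shift (level 8); '<=' is relational (level 7)
Higher level binds tighter
'<<' has higher precedence than '<='


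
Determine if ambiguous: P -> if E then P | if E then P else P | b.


dangling else: 'if E then if E then b else b' parses two ways
Ambiguous


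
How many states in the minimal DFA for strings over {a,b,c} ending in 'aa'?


Track the longest suffix of input matching a prefix of 'aa': 3 classes (prefixes of length 0..2)
Minimal DFA: 3 states


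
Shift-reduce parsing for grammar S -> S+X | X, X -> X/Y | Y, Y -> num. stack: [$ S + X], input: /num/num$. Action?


'/' can extend X; shift to build X -> X/Y
Action: shift


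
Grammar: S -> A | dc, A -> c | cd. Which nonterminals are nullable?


A nonterminal is nullable iff some alternative derives ε (directly, or every symbol in it is nullable)
Nullable: {}


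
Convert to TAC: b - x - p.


Break into single-operator statements:
t1 = b - x
t2 = t1 - p


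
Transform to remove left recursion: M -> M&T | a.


Left-recursive alternatives: M&T; non-recursive: a
Introduce M': M -> aM', M' -> &TM' | ε


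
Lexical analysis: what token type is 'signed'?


Pattern: reserved word
Type: KEYWORD


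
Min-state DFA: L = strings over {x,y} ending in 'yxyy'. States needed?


Track the longest suffix of input matching a prefix of 'yxyy': 5 classes (prefixes of length 0..4)
Minimal DFA: 5 states


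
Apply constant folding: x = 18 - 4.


18 - 4 = 14 at compile time
Optimized: x = 14


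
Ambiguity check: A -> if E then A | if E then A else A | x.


dangling else: 'if E then if E then x else x' parses two ways
Ambiguous


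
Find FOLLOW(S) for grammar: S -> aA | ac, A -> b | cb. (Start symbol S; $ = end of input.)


$ ∈ FOLLOW(S). For each A -> αBβ: add FIRST(β)\{ε} to FOLLOW(B); if β nullable, add FOLLOW(A).
FOLLOW(S) = {$}


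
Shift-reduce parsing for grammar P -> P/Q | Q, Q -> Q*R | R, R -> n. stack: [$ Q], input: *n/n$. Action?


shift '*' to continue Q -> Q*R
Action: shift


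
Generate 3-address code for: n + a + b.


Break into single-operator statements:
t1 = n + a
t2 = t1 + b


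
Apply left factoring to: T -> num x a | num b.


Common prefix: 'num'
Factored: T -> num T', T' -> x a | b


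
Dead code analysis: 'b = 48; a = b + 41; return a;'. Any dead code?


b is read by a's definition; a is returned
No dead code


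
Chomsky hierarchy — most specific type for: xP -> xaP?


LHS has context (more than one symbol) and |LHS| ≤ |RHS|
Classification: Type 1 (Context-Sensitive)


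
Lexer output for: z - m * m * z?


Scan left to right, longest-match per lexeme
Tokens: ID(z), OP(-), ID(m), OP(*), ID(m), OP(*), ID(z)


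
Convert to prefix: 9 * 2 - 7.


left-to-right (same/higher precedence on left): tree is (- (* 9 2) 7)
Prefix: - * 9 2 7


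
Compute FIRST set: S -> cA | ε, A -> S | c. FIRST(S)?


Per alternative of S: FIRST(cA) = {c}; FIRST(ε) = {ε}
FIRST(S) = {c, ε}


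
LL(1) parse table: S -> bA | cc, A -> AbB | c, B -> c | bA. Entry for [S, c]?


For [S, c]: 'c' ∈ FIRST(cc)
Entry: S -> cc


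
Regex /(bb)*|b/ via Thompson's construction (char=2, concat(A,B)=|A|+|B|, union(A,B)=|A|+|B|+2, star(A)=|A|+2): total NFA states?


Syntax tree has 3 char leaf(s), 1 union(s), 1 star(s)
chars contribute 3×2 = 6; each union adds +2; each star adds +2
Total: 6 + 2 + 2 = 10 states


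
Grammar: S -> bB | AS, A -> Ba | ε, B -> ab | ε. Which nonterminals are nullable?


A nonterminal is nullable iff some alternative derives ε (directly, or every symbol in it is nullable)
Nullable: {A, B}


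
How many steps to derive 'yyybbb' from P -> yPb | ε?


Derivation: P => yPb => yyPbb => yyyPbbb => yyybbb
Steps: 4


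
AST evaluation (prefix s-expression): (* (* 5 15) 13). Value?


Evaluate inner: (* 5 15) = 75
Evaluate root: (* 75 13) = 975
Result: 975


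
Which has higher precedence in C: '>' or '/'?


'/' is multiplicative (level 10); '>' is relational (level 7)
Higher level binds tighter
'/' has higher precedence than '>'


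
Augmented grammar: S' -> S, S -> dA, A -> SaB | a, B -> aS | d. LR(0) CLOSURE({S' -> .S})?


Start: S' -> .S
For each item with dot before a nonterminal B, add B -> .γ for every B-production
Closure: [S' -> .S, S -> .dA]


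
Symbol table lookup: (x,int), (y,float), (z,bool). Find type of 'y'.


Lookup 'y' → type float


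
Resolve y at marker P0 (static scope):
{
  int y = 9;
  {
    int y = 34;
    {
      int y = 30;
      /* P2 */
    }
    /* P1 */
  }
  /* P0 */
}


y declared in the same block as P0
y = 9


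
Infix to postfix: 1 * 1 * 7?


Left to right (same or higher precedence on left)
Postfix: 1 1 * 7 *


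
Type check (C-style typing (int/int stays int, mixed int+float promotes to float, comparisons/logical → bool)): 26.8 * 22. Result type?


Operand types: float * int
Rule: mixed int/float promotes to float; int/int stays int
Result type: float


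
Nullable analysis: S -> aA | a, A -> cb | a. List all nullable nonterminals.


A nonterminal is nullable iff some alternative derives ε (directly, or every symbol in it is nullable)
Nullable: {}


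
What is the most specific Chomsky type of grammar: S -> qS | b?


Right-linear: every RHS is a terminal or a terminal followed by one nonterminal
Classification: Type 3 (Regular)


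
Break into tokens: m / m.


Scan left to right, longest-match per lexeme
Tokens: ID(m), OP(/), ID(m)


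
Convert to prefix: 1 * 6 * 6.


left-to-right (same/higher precedence on left): tree is (* (* 1 6) 6)
Prefix: * * 1 6 6


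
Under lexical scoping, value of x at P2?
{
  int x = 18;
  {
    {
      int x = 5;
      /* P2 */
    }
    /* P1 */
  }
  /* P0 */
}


x declared in the same block as P2
x = 5


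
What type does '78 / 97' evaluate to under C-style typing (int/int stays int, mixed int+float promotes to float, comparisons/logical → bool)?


Operand types: int / int
Rule: mixed int/float promotes to float; int/int stays int
Result type: int


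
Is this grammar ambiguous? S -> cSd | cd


balanced c^n…d^n: each string has a unique parse
Unambiguous


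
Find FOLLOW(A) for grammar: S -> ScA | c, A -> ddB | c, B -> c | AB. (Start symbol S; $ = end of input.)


$ ∈ FOLLOW(S). For each A -> αBβ: add FIRST(β)\{ε} to FOLLOW(B); if β nullable, add FOLLOW(A).
FOLLOW(A) = {$, c, d}


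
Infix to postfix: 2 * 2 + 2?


Left to right (same or higher precedence on left)
Postfix: 2 2 * 2 +


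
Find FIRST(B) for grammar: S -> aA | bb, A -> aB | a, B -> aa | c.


Per alternative of B: FIRST(aa) = {a}; FIRST(c) = {c}
FIRST(B) = {a, c}


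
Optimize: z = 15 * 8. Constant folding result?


15 * 8 = 120 at compile time
Optimized: z = 120


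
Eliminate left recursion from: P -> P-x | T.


Left-recursive alternatives: P-x; non-recursive: T
Introduce P': P -> TP', P' -> -xP' | ε


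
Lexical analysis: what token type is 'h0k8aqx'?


Pattern: letter/underscore followed by alphanumerics, not a keyword
Type: IDENTIFIER


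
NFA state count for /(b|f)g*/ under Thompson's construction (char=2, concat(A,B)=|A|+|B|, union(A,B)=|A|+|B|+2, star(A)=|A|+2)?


Syntax tree has 3 char leaf(s), 1 union(s), 1 star(s)
chars contribute 3×2 = 6; each union adds +2; each star adds +2
Total: 6 + 2 + 2 = 10 states


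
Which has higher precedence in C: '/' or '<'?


'/' is multiplicative (level 10); '<' is relational (level 7)
Higher level binds tighter
'/' has higher precedence than '<'


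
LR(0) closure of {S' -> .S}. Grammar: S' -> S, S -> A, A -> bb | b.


Start: S' -> .S
For each item with dot before a nonterminal B, add B -> .γ for every B-production
Closure: [S' -> .S, S -> .A, A -> .bb, A -> .b]


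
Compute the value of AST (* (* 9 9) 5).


Evaluate inner: (* 9 9) = 81
Evaluate root: (* 81 5) = 405
Result: 405


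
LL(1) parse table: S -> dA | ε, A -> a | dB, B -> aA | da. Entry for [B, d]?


For [B, d]: 'd' ∈ FIRST(da)
Entry: B -> da


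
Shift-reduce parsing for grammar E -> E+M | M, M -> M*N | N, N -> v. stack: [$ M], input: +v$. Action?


lookahead ∉ {*} so M won't extend; reduce E -> M
Action: reduce (E -> M)


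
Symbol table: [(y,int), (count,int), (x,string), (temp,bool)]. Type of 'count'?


Lookup 'count' → type int


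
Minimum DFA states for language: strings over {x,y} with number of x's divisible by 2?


Track (count of x) mod 2: states 0..1, accept at 0
Minimal DFA: 2 states


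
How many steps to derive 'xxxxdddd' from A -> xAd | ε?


Derivation: A => xAd => xxAdd => xxxAddd => xxxxAdddd => xxxxdddd
Steps: 5


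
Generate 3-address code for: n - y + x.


Break into single-operator statements:
t1 = n - y
t2 = t1 + x


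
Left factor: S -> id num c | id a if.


Common prefix: 'id'
Factored: S -> id S', S' -> num c | a if


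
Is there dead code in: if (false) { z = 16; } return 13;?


condition is constant false, so the whole block is unreachable
Dead: 'if (false) { z = 16; }'


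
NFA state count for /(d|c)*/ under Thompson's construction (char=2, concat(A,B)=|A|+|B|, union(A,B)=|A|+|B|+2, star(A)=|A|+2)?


Syntax tree has 2 char leaf(s), 1 union(s), 1 star(s)
chars contribute 2×2 = 4; each union adds +2; each star adds +2
Total: 4 + 2 + 2 = 8 states


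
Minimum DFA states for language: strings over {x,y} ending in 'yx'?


Track the longest suffix of input matching a prefix of 'yx': 3 classes (prefixes of length 0..2)
Minimal DFA: 3 states


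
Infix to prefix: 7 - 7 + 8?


left-to-right (same/higher precedence on left): tree is (+ (- 7 7) 8)
Prefix: + - 7 7 8


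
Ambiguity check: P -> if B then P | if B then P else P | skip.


dangling else: 'if B then if B then skip else skip' parses two ways
Ambiguous


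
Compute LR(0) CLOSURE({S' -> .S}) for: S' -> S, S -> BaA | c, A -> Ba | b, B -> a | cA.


Start: S' -> .S
For each item with dot before a nonterminal B, add B -> .γ for every B-production
Closure: [S' -> .S, S -> .BaA, S -> .c, B -> .a, B -> .cA]


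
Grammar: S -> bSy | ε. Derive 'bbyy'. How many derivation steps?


Derivation: S => bSy => bbSyy => bbyy
Steps: 3


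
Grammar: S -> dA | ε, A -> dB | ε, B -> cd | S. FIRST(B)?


Per alternative of B: FIRST(cd) = {c}; FIRST(S) = {d, ε}
FIRST(B) = {c, d, ε}


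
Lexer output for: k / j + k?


Scan left to right, longest-match per lexeme
Tokens: ID(k), OP(/), ID(j), OP(+), ID(k)


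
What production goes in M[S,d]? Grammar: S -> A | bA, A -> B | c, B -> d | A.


For [S, d]: 'd' ∈ FIRST(A)
Entry: S -> A


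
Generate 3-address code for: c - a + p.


Break into single-operator statements:
t1 = c - a
t2 = t1 + p


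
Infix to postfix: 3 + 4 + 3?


Left to right (same or higher precedence on left)
Postfix: 3 4 + 3 +


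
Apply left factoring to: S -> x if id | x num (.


Common prefix: 'x'
Factored: S -> x S', S' -> if id | num (


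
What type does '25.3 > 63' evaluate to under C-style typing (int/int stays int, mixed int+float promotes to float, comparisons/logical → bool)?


Operand types: float > int
Rule: comparison yields bool
Result type: bool


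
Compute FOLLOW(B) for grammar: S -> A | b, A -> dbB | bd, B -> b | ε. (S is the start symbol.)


$ ∈ FOLLOW(S). For each A -> αBβ: add FIRST(β)\{ε} to FOLLOW(B); if β nullable, add FOLLOW(A).
FOLLOW(B) = {$}


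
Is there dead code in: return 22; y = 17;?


statement follows a return and is unreachable
Dead: 'y = 17'


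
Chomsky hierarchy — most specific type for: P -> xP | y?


Right-linear: every RHS is a terminal or a terminal followed by one nonterminal
Classification: Type 3 (Regular)


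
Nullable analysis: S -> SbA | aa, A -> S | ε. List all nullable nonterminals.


A nonterminal is nullable iff some alternative derives ε (directly, or every symbol in it is nullable)
Nullable: {A}


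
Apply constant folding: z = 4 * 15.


4 * 15 = 60 at compile time
Optimized: z = 60


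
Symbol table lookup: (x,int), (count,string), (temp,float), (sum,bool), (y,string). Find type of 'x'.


Lookup 'x' → type int


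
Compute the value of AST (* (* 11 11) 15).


Evaluate inner: (* 11 11) = 121
Evaluate root: (* 121 15) = 1815
Result: 1815


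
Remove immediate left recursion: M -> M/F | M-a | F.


Left-recursive alternatives: M/F, M-a; non-recursive: F
Introduce M': M -> FM', M' -> /FM' | -aM' | ε


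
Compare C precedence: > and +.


'+' is additive (level 9); '>' is relational (level 7)
Higher level binds tighter
'+' has higher precedence than '>'


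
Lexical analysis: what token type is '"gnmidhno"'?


Pattern: double-quoted sequence
Type: STRING_LITERAL


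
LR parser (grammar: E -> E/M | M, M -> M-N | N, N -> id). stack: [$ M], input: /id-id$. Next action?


lookahead ∉ {-} so M won't extend; reduce E -> M
Action: reduce (E -> M)


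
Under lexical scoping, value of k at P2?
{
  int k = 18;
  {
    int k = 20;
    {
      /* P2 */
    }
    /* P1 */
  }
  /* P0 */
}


P2's block does not declare k; resolves to the enclosing declaration at depth 1
k = 20


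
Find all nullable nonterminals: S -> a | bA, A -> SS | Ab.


A nonterminal is nullable iff some alternative derives ε (directly, or every symbol in it is nullable)
Nullable: {}


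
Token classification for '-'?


Pattern: operator symbol
Type: OPERATOR


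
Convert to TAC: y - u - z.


Break into single-operator statements:
t1 = y - u
t2 = t1 - z


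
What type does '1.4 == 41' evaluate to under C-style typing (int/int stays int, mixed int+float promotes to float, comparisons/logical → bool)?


Operand types: float == int
Rule: comparison yields bool
Result type: bool


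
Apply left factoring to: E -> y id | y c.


Common prefix: 'y'
Factored: E -> y E', E' -> id | c


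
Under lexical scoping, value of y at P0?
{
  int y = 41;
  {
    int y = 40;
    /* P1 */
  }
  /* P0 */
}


y declared in the same block as P0
y = 41


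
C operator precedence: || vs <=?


'<=' is relational (level 7); '||' is logical OR (level 1)
Higher level binds tighter
'<=' has higher precedence than '||'


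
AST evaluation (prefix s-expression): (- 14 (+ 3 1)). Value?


Evaluate inner: (+ 3 1) = 4
Evaluate root: (- 14 4) = 10
Result: 10


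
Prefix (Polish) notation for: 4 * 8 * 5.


left-to-right (same/higher precedence on left): tree is (* (* 4 8) 5)
Prefix: * * 4 8 5


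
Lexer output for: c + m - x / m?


Scan left to right, longest-match per lexeme
Tokens: ID(c), OP(+), ID(m), OP(-), ID(x), OP(/), ID(m)


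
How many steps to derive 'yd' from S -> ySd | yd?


Derivation: S => yd
Steps: 1


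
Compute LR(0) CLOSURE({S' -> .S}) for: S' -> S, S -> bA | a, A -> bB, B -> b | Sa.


Start: S' -> .S
For each item with dot before a nonterminal B, add B -> .γ for every B-production
Closure: [S' -> .S, S -> .bA, S -> .a]


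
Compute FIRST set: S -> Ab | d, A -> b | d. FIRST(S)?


Per alternative of S: FIRST(Ab) = {b, d}; FIRST(d) = {d}
FIRST(S) = {b, d}


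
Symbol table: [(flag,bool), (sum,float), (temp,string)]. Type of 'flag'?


Lookup 'flag' → type bool


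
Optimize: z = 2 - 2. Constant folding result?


2 - 2 = 0 at compile time
Optimized: z = 0


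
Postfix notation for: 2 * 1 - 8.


Left to right (same or higher precedence on left)
Postfix: 2 1 * 8 -


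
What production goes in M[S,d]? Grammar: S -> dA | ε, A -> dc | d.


For [S, d]: 'd' ∈ FIRST(dA)
Entry: S -> dA


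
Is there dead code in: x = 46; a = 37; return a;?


x is assigned but never read
Dead: 'x = 46'


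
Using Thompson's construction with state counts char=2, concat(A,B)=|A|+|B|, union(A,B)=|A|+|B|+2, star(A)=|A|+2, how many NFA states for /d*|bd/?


Syntax tree has 3 char leaf(s), 1 union(s), 1 star(s)
chars contribute 3×2 = 6; each union adds +2; each star adds +2
Total: 6 + 2 + 2 = 10 states


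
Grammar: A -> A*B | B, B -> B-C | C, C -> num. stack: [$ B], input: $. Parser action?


lookahead ∉ {-} so B won't extend; reduce A -> B
Action: reduce (A -> B)


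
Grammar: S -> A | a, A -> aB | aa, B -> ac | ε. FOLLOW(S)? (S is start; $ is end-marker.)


$ ∈ FOLLOW(S). For each A -> αBβ: add FIRST(β)\{ε} to FOLLOW(B); if β nullable, add FOLLOW(A).
FOLLOW(S) = {$}


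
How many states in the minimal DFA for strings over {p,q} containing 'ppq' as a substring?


KMP-style automaton: 3 progress states + 1 absorbing accept = 4
Minimal DFA: 4 states


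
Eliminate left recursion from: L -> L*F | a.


Left-recursive alternatives: L*F; non-recursive: a
Introduce L': L -> aL', L' -> *FL' | ε


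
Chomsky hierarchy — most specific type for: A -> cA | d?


Right-linear: every RHS is a terminal or a terminal followed by one nonterminal
Classification: Type 3 (Regular)


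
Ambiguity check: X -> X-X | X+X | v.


'v-v+v' has two parse trees (no precedence encoded between - and +)
Ambiguous


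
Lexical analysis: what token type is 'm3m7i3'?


Pattern: letter/underscore followed by alphanumerics, not a keyword
Type: IDENTIFIER


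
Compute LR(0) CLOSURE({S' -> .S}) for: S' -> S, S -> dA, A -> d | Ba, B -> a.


Start: S' -> .S
For each item with dot before a nonterminal B, add B -> .γ for every B-production
Closure: [S' -> .S, S -> .dA]


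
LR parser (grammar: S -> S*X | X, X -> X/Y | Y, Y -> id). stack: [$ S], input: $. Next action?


start symbol S on stack, input exhausted
Action: accept


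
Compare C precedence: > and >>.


'>>' is shift (level 8); '>' is relational (level 7)
Higher level binds tighter
'>>' has higher precedence than '>'


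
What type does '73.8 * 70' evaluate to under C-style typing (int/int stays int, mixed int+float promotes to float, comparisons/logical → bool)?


Operand types: float * int
Rule: mixed int/float promotes to float; int/int stays int
Result type: float


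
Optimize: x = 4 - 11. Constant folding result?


4 - 11 = -7 at compile time
Optimized: x = -7


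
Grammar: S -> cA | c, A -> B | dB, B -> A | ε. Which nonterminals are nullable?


A nonterminal is nullable iff some alternative derives ε (directly, or every symbol in it is nullable)
Nullable: {A, B}


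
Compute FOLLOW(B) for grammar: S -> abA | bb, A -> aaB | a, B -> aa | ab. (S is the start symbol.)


$ ∈ FOLLOW(S). For each A -> αBβ: add FIRST(β)\{ε} to FOLLOW(B); if β nullable, add FOLLOW(A).
FOLLOW(B) = {$}


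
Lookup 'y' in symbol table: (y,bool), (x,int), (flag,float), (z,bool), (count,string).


Lookup 'y' → type bool


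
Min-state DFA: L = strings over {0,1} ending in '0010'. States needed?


Track the longest suffix of input matching a prefix of '0010': 5 classes (prefixes of length 0..4)
Minimal DFA: 5 states


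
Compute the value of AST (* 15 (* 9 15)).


Evaluate inner: (* 9 15) = 135
Evaluate root: (* 15 135) = 2025
Result: 2025


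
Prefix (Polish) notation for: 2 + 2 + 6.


left-to-right (same/higher precedence on left): tree is (+ (+ 2 2) 6)
Prefix: + + 2 2 6


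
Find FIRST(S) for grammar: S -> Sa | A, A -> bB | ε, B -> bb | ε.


Per alternative of S: FIRST(Sa) = {a, b}; FIRST(A) = {b, ε}
FIRST(S) = {a, b, ε}


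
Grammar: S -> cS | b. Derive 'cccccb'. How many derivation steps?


Derivation: S => cS => ccS => cccS => ccccS => cccccS => cccccb
Steps: 6
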